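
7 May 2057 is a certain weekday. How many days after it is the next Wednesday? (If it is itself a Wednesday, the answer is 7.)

2

May 7, 2057 is a Monday.
From Monday to the next Wednesday is 2 days.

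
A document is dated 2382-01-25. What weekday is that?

Doomsday rule: the anchor day for the 2300s is Wednesday. For year 82: 82÷12 = 6 r 10, and 10÷4 = 2, so 6+10+2 = 18.
Wednesday + 18 ≡ Sunday — that's 2382's doomsday.
In January the doomsday date is Jan 3 (2382 is not a leap year).
Jan 25 is 22 days after Jan 3; 22 mod 7 = 1, so Sunday + 1 = Monday.

Monday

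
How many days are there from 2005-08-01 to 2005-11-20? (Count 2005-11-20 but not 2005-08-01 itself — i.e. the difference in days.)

111

Aug 1, 2005 → Sep 1, 2005: 31 days (August has 31).
Sep 1, 2005 → Oct 1, 2005: 30 days (September has 30).
Oct 1, 2005 → Nov 1, 2005: 31 days (October has 31).
Nov 1, 2005 → Nov 20, 2005: 19 days.
Total: 111 days.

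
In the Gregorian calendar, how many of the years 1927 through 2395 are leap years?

Multiples of 4 in [1927,2395]: 117.
Of those, multiples of 100: 4 (not leap unless ÷400).
Multiples of 400: 1.
Leap years = 117 − 4 + 1 = 114.

114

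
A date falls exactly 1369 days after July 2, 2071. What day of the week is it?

First find the weekday of Jul 2, 2071. Doomsday rule: the anchor day for the 2000s is Tuesday. For year 71: 71÷12 = 5 r 11, and 11÷4 = 2, so 5+11+2 = 18.
Tuesday + 18 ≡ Saturday — that's 2071's doomsday.
In July the doomsday date is Jul 11.
Jul 2 is 9 days before Jul 11; 9 mod 7 = 2, so Saturday − 2 = Thursday.
1369 mod 7 = 4, so 1369 days after a Thursday is Thursday + 4 = Monday.

Monday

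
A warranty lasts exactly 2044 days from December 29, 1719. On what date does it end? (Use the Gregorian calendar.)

August 3, 1725

+366 (one year; includes Feb 29, 1720) → Dec 29, 1720 (1678 left).
+365 (one year) → Dec 29, 1721 (1313 left).
+365 (one year) → Dec 29, 1722 (948 left).
+365 (one year) → Dec 29, 1723 (583 left).
+366 (one year; includes Feb 29, 1724) → Dec 29, 1724 (217 left).
Dec has 31 days: +3 → Jan 1, 1725 (214 left).
Jan has 31 days: +31 → Feb 1, 1725 (183 left).
Feb has 28 days: +28 → Mar 1, 1725 (155 left).
Mar has 31 days: +31 → Apr 1, 1725 (124 left).
Apr has 30 days: +30 → May 1, 1725 (94 left).
May has 31 days: +31 → Jun 1, 1725 (63 left).
Jun has 30 days: +30 → Jul 1, 1725 (33 left).
Jul has 31 days: +31 → Aug 1, 1725 (2 left).
+2 → Aug 3, 1725.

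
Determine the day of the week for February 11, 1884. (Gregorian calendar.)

Doomsday rule: the anchor day for the 1800s is Friday. For year 84: 84÷12 = 7 r 0, and 0÷4 = 0, so 7+0+0 = 7.
Friday + 7 ≡ Friday — that's 1884's doomsday.
In February the doomsday date is Feb 29 (1884 is a leap year (divisible by 4)).
Feb 11 is 18 days before Feb 29; 18 mod 7 = 4, so Friday − 4 = Monday.

Monday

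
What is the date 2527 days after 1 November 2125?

October 2, 2132

+365 (one year) → Nov 1, 2126 (2162 left).
+365 (one year) → Nov 1, 2127 (1797 left).
+366 (one year; includes Feb 29, 2128) → Nov 1, 2128 (1431 left).
+365 (one year) → Nov 1, 2129 (1066 left).
+365 (one year) → Nov 1, 2130 (701 left).
+365 (one year) → Nov 1, 2131 (336 left).
Nov has 30 days: +30 → Dec 1, 2131 (306 left).
Dec has 31 days: +31 → Jan 1, 2132 (275 left).
Jan has 31 days: +31 → Feb 1, 2132 (244 left).
Feb has 29 days: +29 → Mar 1, 2132 (215 left).
Mar has 31 days: +31 → Apr 1, 2132 (184 left).
Apr has 30 days: +30 → May 1, 2132 (154 left).
May has 31 days: +31 → Jun 1, 2132 (123 left).
Jun has 30 days: +30 → Jul 1, 2132 (93 left).
Jul has 31 days: +31 → Aug 1, 2132 (62 left).
Aug has 31 days: +31 → Sep 1, 2132 (31 left).
Sep has 30 days: +30 → Oct 1, 2132 (1 left).
+1 → Oct 2, 2132.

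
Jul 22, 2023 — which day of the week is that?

Saturday

January 1, 2023 is a Sunday.
Jan 1, 2023 → Feb 1, 2023: 31 days (January has 31).
Feb 1, 2023 → Mar 1, 2023: 28 days (February has 28).
Mar 1, 2023 → Apr 1, 2023: 31 days (March has 31).
Apr 1, 2023 → May 1, 2023: 30 days (April has 30).
May 1, 2023 → Jun 1, 2023: 31 days (May has 31).
Jun 1, 2023 → Jul 1, 2023: 30 days (June has 30).
Jul 1, 2023 → Jul 22, 2023: 21 days.
Total: 202 days.
202 mod 7 = 6, so Sunday + 6 = Saturday.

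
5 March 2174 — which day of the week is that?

Doomsday rule: the anchor day for the 2100s is Sunday. For year 74: 74÷12 = 6 r 2, and 2÷4 = 0, so 6+2+0 = 8.
Sunday + 8 ≡ Monday — that's 2174's doomsday.
In March the doomsday date is Mar 14.
Mar 5 is 9 days before Mar 14; 9 mod 7 = 2, so Monday − 2 = Saturday.

Saturday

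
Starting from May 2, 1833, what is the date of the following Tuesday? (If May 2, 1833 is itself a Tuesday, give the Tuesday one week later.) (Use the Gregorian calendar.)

May 2, 1833 is a Thursday.
From Thursday to the next Tuesday is 5 days.
May 2, 1833 + 5 = May 7, 1833.

May 7, 1833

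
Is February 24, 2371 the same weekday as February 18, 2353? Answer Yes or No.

From Feb 18, 2353 to Feb 24, 2371 is 6580 days.
6580 mod 7 = 0, so they are the same weekday.
(Feb 18, 2353 is a Wednesday; Feb 24, 2371 is a Wednesday.)

Yes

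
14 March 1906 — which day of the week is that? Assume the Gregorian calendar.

Wednesday

Doomsday rule: the anchor day for the 1900s is Wednesday. For year 06: 6÷12 = 0 r 6, and 6÷4 = 1, so 0+6+1 = 7.
Wednesday + 7 ≡ Wednesday — that's 1906's doomsday.
In March the doomsday date is Mar 14.
Mar 14 is the doomsday itself: Wednesday.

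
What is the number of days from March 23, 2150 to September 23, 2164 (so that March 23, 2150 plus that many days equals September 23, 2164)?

Mar 23, 2150 → Mar 23, 2151: 365 days.
Mar 23, 2151 → Mar 23, 2152: 366 days (Feb 29, 2152 is in that span).
Mar 23, 2152 → Mar 23, 2153: 365 days.
Mar 23, 2153 → Mar 23, 2154: 365 days.
Mar 23, 2154 → Mar 23, 2155: 365 days.
Mar 23, 2155 → Mar 23, 2156: 366 days (Feb 29, 2156 is in that span).
Mar 23, 2156 → Mar 23, 2157: 365 days.
Mar 23, 2157 → Mar 23, 2158: 365 days.
Mar 23, 2158 → Mar 23, 2159: 365 days.
Mar 23, 2159 → Mar 23, 2160: 366 days (Feb 29, 2160 is in that span).
Mar 23, 2160 → Mar 23, 2161: 365 days.
Mar 23, 2161 → Mar 23, 2162: 365 days.
Mar 23, 2162 → Mar 23, 2163: 365 days.
Mar 23, 2163 → Mar 23, 2164: 366 days (Feb 29, 2164 is in that span).
Mar 23, 2164 → Apr 23, 2164: 31 days (March has 31).
Apr 23, 2164 → May 23, 2164: 30 days (April has 30).
May 23, 2164 → Jun 23, 2164: 31 days (May has 31).
Jun 23, 2164 → Jul 23, 2164: 30 days (June has 30).
Jul 23, 2164 → Aug 23, 2164: 31 days (July has 31).
Aug 23, 2164 → Sep 23, 2164: 31 days.
Total: 5298 days.

5298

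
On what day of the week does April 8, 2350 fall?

Saturday

Doomsday rule: the anchor day for the 2300s is Wednesday. For year 50: 50÷12 = 4 r 2, and 2÷4 = 0, so 4+2+0 = 6.
Wednesday + 6 ≡ Tuesday — that's 2350's doomsday.
In April the doomsday date is Apr 4.
Apr 8 is 4 days after Apr 4; 4 mod 7 = 4, so Tuesday + 4 = Saturday.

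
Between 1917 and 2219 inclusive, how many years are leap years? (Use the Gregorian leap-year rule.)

Multiples of 4 in [1917,2219]: 75.
Of those, multiples of 100: 3 (not leap unless ÷400).
Multiples of 400: 1.
Leap years = 75 − 3 + 1 = 73.

73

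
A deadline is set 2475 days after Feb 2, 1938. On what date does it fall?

+365 (one year) → Feb 2, 1939 (2110 left).
+365 (one year) → Feb 2, 1940 (1745 left).
+366 (one year; includes Feb 29, 1940) → Feb 2, 1941 (1379 left).
+365 (one year) → Feb 2, 1942 (1014 left).
+365 (one year) → Feb 2, 1943 (649 left).
+365 (one year) → Feb 2, 1944 (284 left).
Feb has 29 days: +28 → Mar 1, 1944 (256 left).
Mar has 31 days: +31 → Apr 1, 1944 (225 left).
Apr has 30 days: +30 → May 1, 1944 (195 left).
May has 31 days: +31 → Jun 1, 1944 (164 left).
Jun has 30 days: +30 → Jul 1, 1944 (134 left).
Jul has 31 days: +31 → Aug 1, 1944 (103 left).
Aug has 31 days: +31 → Sep 1, 1944 (72 left).
Sep has 30 days: +30 → Oct 1, 1944 (42 left).
Oct has 31 days: +31 → Nov 1, 1944 (11 left).
+11 → Nov 12, 1944.

November 12, 1944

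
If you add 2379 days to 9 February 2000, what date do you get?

+366 (one year; includes Feb 29, 2000) → Feb 9, 2001 (2013 left).
+365 (one year) → Feb 9, 2002 (1648 left).
+365 (one year) → Feb 9, 2003 (1283 left).
+365 (one year) → Feb 9, 2004 (918 left).
+366 (one year; includes Feb 29, 2004) → Feb 9, 2005 (552 left).
+365 (one year) → Feb 9, 2006 (187 left).
Feb has 28 days: +20 → Mar 1, 2006 (167 left).
Mar has 31 days: +31 → Apr 1, 2006 (136 left).
Apr has 30 days: +30 → May 1, 2006 (106 left).
May has 31 days: +31 → Jun 1, 2006 (75 left).
Jun has 30 days: +30 → Jul 1, 2006 (45 left).
Jul has 31 days: +31 → Aug 1, 2006 (14 left).
+14 → Aug 15, 2006.

August 15, 2006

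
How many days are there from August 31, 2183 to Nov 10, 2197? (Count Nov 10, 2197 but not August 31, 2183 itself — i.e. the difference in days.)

Aug 31, 2183 → Aug 31, 2184: 366 days (Feb 29, 2184 is in that span).
Aug 31, 2184 → Aug 31, 2185: 365 days.
Aug 31, 2185 → Aug 31, 2186: 365 days.
Aug 31, 2186 → Aug 31, 2187: 365 days.
Aug 31, 2187 → Aug 31, 2188: 366 days (Feb 29, 2188 is in that span).
Aug 31, 2188 → Aug 31, 2189: 365 days.
Aug 31, 2189 → Aug 31, 2190: 365 days.
Aug 31, 2190 → Aug 31, 2191: 365 days.
Aug 31, 2191 → Aug 31, 2192: 366 days (Feb 29, 2192 is in that span).
Aug 31, 2192 → Aug 31, 2193: 365 days.
Aug 31, 2193 → Aug 31, 2194: 365 days.
Aug 31, 2194 → Aug 31, 2195: 365 days.
Aug 31, 2195 → Aug 31, 2196: 366 days (Feb 29, 2196 is in that span).
Aug 31, 2196 → Aug 31, 2197: 365 days.
Aug 31, 2197 → Sep 30, 2197: 30 days (August has 31).
Sep 30, 2197 → Oct 30, 2197: 30 days (September has 30).
Oct 30, 2197 → Nov 10, 2197: 11 days.
Total: 5185 days.

5185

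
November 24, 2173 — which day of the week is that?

January 1, 2173 is a Friday.
Jan 1, 2173 → Feb 1, 2173: 31 days (January has 31).
Feb 1, 2173 → Mar 1, 2173: 28 days (February has 28).
Mar 1, 2173 → Apr 1, 2173: 31 days (March has 31).
Apr 1, 2173 → May 1, 2173: 30 days (April has 30).
May 1, 2173 → Jun 1, 2173: 31 days (May has 31).
Jun 1, 2173 → Jul 1, 2173: 30 days (June has 30).
Jul 1, 2173 → Aug 1, 2173: 31 days (July has 31).
Aug 1, 2173 → Sep 1, 2173: 31 days (August has 31).
Sep 1, 2173 → Oct 1, 2173: 30 days (September has 30).
Oct 1, 2173 → Nov 1, 2173: 31 days (October has 31).
Nov 1, 2173 → Nov 24, 2173: 23 days.
Total: 327 days.
327 mod 7 = 5, so Friday + 5 = Wednesday.

Wednesday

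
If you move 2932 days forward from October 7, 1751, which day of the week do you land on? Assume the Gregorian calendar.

Wednesday

Oct 7, 1751 is a Thursday.
2932 mod 7 = 6, so 2932 days after a Thursday is Thursday + 6 = Wednesday.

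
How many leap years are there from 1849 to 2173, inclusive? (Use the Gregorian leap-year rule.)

Multiples of 4 in [1849,2173]: 81.
Of those, multiples of 100: 3 (not leap unless ÷400).
Multiples of 400: 1.
Leap years = 81 − 3 + 1 = 79.

79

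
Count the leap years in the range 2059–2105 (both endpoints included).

11

Multiples of 4 in [2059,2105]: 12.
Of those, multiples of 100: 1 (not leap unless ÷400).
Multiples of 400: 0.
Leap years = 12 − 1 + 0 = 11.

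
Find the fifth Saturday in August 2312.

August 1, 2312 is a Thursday.
The first Saturday is therefore August 3 (2 days later).
The fifth Saturday is 3 + 4×7 = August 31.

August 31, 2312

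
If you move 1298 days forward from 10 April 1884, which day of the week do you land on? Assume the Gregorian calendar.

Apr 10, 1884 is a Thursday.
1298 mod 7 = 3, so 1298 days after a Thursday is Thursday + 3 = Sunday.

Sunday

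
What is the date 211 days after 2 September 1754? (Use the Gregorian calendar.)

April 1, 1755

Sep has 30 days: +29 → Oct 1, 1754 (182 left).
Oct has 31 days: +31 → Nov 1, 1754 (151 left).
Nov has 30 days: +30 → Dec 1, 1754 (121 left).
Dec has 31 days: +31 → Jan 1, 1755 (90 left).
Jan has 31 days: +31 → Feb 1, 1755 (59 left).
Feb has 28 days: +28 → Mar 1, 1755 (31 left).
Mar has 31 days: +31 → Apr 1, 1755 (0 left).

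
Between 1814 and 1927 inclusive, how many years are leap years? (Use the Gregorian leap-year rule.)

Multiples of 4 in [1814,1927]: 28.
Of those, multiples of 100: 1 (not leap unless ÷400).
Multiples of 400: 0.
Leap years = 28 − 1 + 0 = 27.

27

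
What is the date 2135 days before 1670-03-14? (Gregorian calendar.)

−365 (one year) → Mar 14, 1669 (1770 left).
−365 (one year) → Mar 14, 1668 (1405 left).
−366 (one year; includes Feb 29, 1668) → Mar 14, 1667 (1039 left).
−365 (one year) → Mar 14, 1666 (674 left).
−365 (one year) → Mar 14, 1665 (309 left).
−14 → Feb 28, 1665 (end of Feb, 28 days; 295 left).
−28 → Jan 31, 1665 (end of Jan, 31 days; 267 left).
−31 → Dec 31, 1664 (end of Dec, 31 days; 236 left).
−31 → Nov 30, 1664 (end of Nov, 30 days; 205 left).
−30 → Oct 31, 1664 (end of Oct, 31 days; 175 left).
−31 → Sep 30, 1664 (end of Sep, 30 days; 144 left).
−30 → Aug 31, 1664 (end of Aug, 31 days; 114 left).
−31 → Jul 31, 1664 (end of Jul, 31 days; 83 left).
−31 → Jun 30, 1664 (end of Jun, 30 days; 52 left).
−30 → May 31, 1664 (end of May, 31 days; 22 left).
−22 → May 9, 1664.

May 9, 1664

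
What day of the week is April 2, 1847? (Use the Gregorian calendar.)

Friday

Doomsday rule: the anchor day for the 1800s is Friday. For year 47: 47÷12 = 3 r 11, and 11÷4 = 2, so 3+11+2 = 16.
Friday + 16 ≡ Sunday — that's 1847's doomsday.
In April the doomsday date is Apr 4.
Apr 2 is 2 days before Apr 4; 2 mod 7 = 2, so Sunday − 2 = Friday.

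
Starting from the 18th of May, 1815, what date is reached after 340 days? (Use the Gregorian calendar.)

May has 31 days: +14 → Jun 1, 1815 (326 left).
Jun has 30 days: +30 → Jul 1, 1815 (296 left).
Jul has 31 days: +31 → Aug 1, 1815 (265 left).
Aug has 31 days: +31 → Sep 1, 1815 (234 left).
Sep has 30 days: +30 → Oct 1, 1815 (204 left).
Oct has 31 days: +31 → Nov 1, 1815 (173 left).
Nov has 30 days: +30 → Dec 1, 1815 (143 left).
Dec has 31 days: +31 → Jan 1, 1816 (112 left).
Jan has 31 days: +31 → Feb 1, 1816 (81 left).
Feb has 29 days: +29 → Mar 1, 1816 (52 left).
Mar has 31 days: +31 → Apr 1, 1816 (21 left).
+21 → Apr 22, 1816.

April 22, 1816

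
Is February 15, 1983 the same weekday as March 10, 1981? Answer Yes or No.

From Mar 10, 1981 to Feb 15, 1983 is 707 days.
707 mod 7 = 0, so they are the same weekday.
(Mar 10, 1981 is a Tuesday; Feb 15, 1983 is a Tuesday.)

Yes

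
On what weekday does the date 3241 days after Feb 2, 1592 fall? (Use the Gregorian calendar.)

Sunday

First find the weekday of Feb 2, 1592. Doomsday rule: the anchor day for the 1500s is Wednesday. For year 92: 92÷12 = 7 r 8, and 8÷4 = 2, so 7+8+2 = 17.
Wednesday + 17 ≡ Saturday — that's 1592's doomsday.
In February the doomsday date is Feb 29 (1592 is a leap year (divisible by 4)).
Feb 2 is 27 days before Feb 29; 27 mod 7 = 6, so Saturday − 6 = Sunday.
3241 mod 7 = 0, so 3241 days after a Sunday is Sunday + 0 = Sunday.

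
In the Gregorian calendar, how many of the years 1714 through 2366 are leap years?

158

Multiples of 4 in [1714,2366]: 163.
Of those, multiples of 100: 6 (not leap unless ÷400).
Multiples of 400: 1.
Leap years = 163 − 6 + 1 = 158.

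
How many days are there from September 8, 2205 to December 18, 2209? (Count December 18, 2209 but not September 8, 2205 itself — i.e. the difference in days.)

Sep 8, 2205 → Sep 8, 2206: 365 days.
Sep 8, 2206 → Sep 8, 2207: 365 days.
Sep 8, 2207 → Sep 8, 2208: 366 days (Feb 29, 2208 is in that span).
Sep 8, 2208 → Sep 8, 2209: 365 days.
Sep 8, 2209 → Oct 8, 2209: 30 days (September has 30).
Oct 8, 2209 → Nov 8, 2209: 31 days (October has 31).
Nov 8, 2209 → Dec 8, 2209: 30 days (November has 30).
Dec 8, 2209 → Dec 18, 2209: 10 days.
Total: 1562 days.

1562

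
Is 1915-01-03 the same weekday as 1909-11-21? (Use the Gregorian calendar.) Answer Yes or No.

From Nov 21, 1909 to Jan 3, 1915 is 1869 days.
1869 mod 7 = 0, so they are the same weekday.
(Nov 21, 1909 is a Sunday; Jan 3, 1915 is a Sunday.)

Yes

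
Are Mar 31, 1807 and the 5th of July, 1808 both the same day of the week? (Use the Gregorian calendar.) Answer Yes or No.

From Mar 31, 1807 to Jul 5, 1808 is 462 days.
462 mod 7 = 0, so they are the same weekday.
(Mar 31, 1807 is a Tuesday; Jul 5, 1808 is a Tuesday.)

Yes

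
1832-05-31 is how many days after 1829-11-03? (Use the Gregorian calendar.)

940

Nov 3, 1829 → Nov 3, 1830: 365 days.
Nov 3, 1830 → Nov 3, 1831: 365 days.
Nov 3, 1831 → Dec 3, 1831: 30 days (November has 30).
Dec 3, 1831 → Jan 3, 1832: 31 days (December has 31).
Jan 3, 1832 → Feb 3, 1832: 31 days (January has 31).
Feb 3, 1832 → Mar 3, 1832: 29 days (February has 29).
Mar 3, 1832 → Apr 3, 1832: 31 days (March has 31).
Apr 3, 1832 → May 3, 1832: 30 days (April has 30).
May 3, 1832 → May 31, 1832: 28 days.
Total: 940 days.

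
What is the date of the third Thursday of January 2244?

January 18, 2244

January 1, 2244 is a Monday.
The first Thursday is therefore January 4 (3 days later).
The third Thursday is 4 + 2×7 = January 18.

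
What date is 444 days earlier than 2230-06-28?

−365 (one year) → Jun 28, 2229 (79 left).
−28 → May 31, 2229 (end of May, 31 days; 51 left).
−31 → Apr 30, 2229 (end of Apr, 30 days; 20 left).
−20 → Apr 10, 2229.

April 10, 2229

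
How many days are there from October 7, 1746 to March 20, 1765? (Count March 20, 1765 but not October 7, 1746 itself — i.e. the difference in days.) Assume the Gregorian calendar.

6739

Oct 7, 1746 → Oct 7, 1747: 365 days.
Oct 7, 1747 → Oct 7, 1748: 366 days (Feb 29, 1748 is in that span).
Oct 7, 1748 → Oct 7, 1749: 365 days.
Oct 7, 1749 → Oct 7, 1750: 365 days.
Oct 7, 1750 → Oct 7, 1751: 365 days.
Oct 7, 1751 → Oct 7, 1752: 366 days (Feb 29, 1752 is in that span).
Oct 7, 1752 → Oct 7, 1753: 365 days.
Oct 7, 1753 → Oct 7, 1754: 365 days.
Oct 7, 1754 → Oct 7, 1755: 365 days.
Oct 7, 1755 → Oct 7, 1756: 366 days (Feb 29, 1756 is in that span).
Oct 7, 1756 → Oct 7, 1757: 365 days.
Oct 7, 1757 → Oct 7, 1758: 365 days.
Oct 7, 1758 → Oct 7, 1759: 365 days.
Oct 7, 1759 → Oct 7, 1760: 366 days (Feb 29, 1760 is in that span).
Oct 7, 1760 → Oct 7, 1761: 365 days.
Oct 7, 1761 → Oct 7, 1762: 365 days.
Oct 7, 1762 → Oct 7, 1763: 365 days.
Oct 7, 1763 → Oct 7, 1764: 366 days (Feb 29, 1764 is in that span).
Oct 7, 1764 → Nov 7, 1764: 31 days (October has 31).
Nov 7, 1764 → Dec 7, 1764: 30 days (November has 30).
Dec 7, 1764 → Jan 7, 1765: 31 days (December has 31).
Jan 7, 1765 → Feb 7, 1765: 31 days (January has 31).
Feb 7, 1765 → Mar 7, 1765: 28 days (February has 28).
Mar 7, 1765 → Mar 20, 1765: 13 days.
Total: 6739 days.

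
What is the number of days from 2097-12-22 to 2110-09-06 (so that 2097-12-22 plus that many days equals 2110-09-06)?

Dec 22, 2097 → Dec 22, 2098: 365 days.
Dec 22, 2098 → Dec 22, 2099: 365 days.
Dec 22, 2099 → Dec 22, 2100: 365 days.
Dec 22, 2100 → Dec 22, 2101: 365 days.
Dec 22, 2101 → Dec 22, 2102: 365 days.
Dec 22, 2102 → Dec 22, 2103: 365 days.
Dec 22, 2103 → Dec 22, 2104: 366 days (Feb 29, 2104 is in that span).
Dec 22, 2104 → Dec 22, 2105: 365 days.
Dec 22, 2105 → Dec 22, 2106: 365 days.
Dec 22, 2106 → Dec 22, 2107: 365 days.
Dec 22, 2107 → Dec 22, 2108: 366 days (Feb 29, 2108 is in that span).
Dec 22, 2108 → Dec 22, 2109: 365 days.
Dec 22, 2109 → Jan 22, 2110: 31 days (December has 31).
Jan 22, 2110 → Feb 22, 2110: 31 days (January has 31).
Feb 22, 2110 → Mar 22, 2110: 28 days (February has 28).
Mar 22, 2110 → Apr 22, 2110: 31 days (March has 31).
Apr 22, 2110 → May 22, 2110: 30 days (April has 30).
May 22, 2110 → Jun 22, 2110: 31 days (May has 31).
Jun 22, 2110 → Jul 22, 2110: 30 days (June has 30).
Jul 22, 2110 → Aug 22, 2110: 31 days (July has 31).
Aug 22, 2110 → Sep 6, 2110: 15 days.
Total: 4640 days.

4640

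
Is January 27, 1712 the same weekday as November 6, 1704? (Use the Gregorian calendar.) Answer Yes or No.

From Nov 6, 1704 to Jan 27, 1712 is 2638 days.
2638 mod 7 = 6, so they are different weekdays.
(Nov 6, 1704 is a Thursday; Jan 27, 1712 is a Wednesday.)

No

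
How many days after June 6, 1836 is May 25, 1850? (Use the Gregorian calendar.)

Jun 6, 1836 → Jun 6, 1837: 365 days.
Jun 6, 1837 → Jun 6, 1838: 365 days.
Jun 6, 1838 → Jun 6, 1839: 365 days.
Jun 6, 1839 → Jun 6, 1840: 366 days (Feb 29, 1840 is in that span).
Jun 6, 1840 → Jun 6, 1841: 365 days.
Jun 6, 1841 → Jun 6, 1842: 365 days.
Jun 6, 1842 → Jun 6, 1843: 365 days.
Jun 6, 1843 → Jun 6, 1844: 366 days (Feb 29, 1844 is in that span).
Jun 6, 1844 → Jun 6, 1845: 365 days.
Jun 6, 1845 → Jun 6, 1846: 365 days.
Jun 6, 1846 → Jun 6, 1847: 365 days.
Jun 6, 1847 → Jun 6, 1848: 366 days (Feb 29, 1848 is in that span).
Jun 6, 1848 → Jun 6, 1849: 365 days.
Jun 6, 1849 → Jul 6, 1849: 30 days (June has 30).
Jul 6, 1849 → Aug 6, 1849: 31 days (July has 31).
Aug 6, 1849 → Sep 6, 1849: 31 days (August has 31).
Sep 6, 1849 → Oct 6, 1849: 30 days (September has 30).
Oct 6, 1849 → Nov 6, 1849: 31 days (October has 31).
Nov 6, 1849 → Dec 6, 1849: 30 days (November has 30).
Dec 6, 1849 → Jan 6, 1850: 31 days (December has 31).
Jan 6, 1850 → Feb 6, 1850: 31 days (January has 31).
Feb 6, 1850 → Mar 6, 1850: 28 days (February has 28).
Mar 6, 1850 → Apr 6, 1850: 31 days (March has 31).
Apr 6, 1850 → May 6, 1850: 30 days (April has 30).
May 6, 1850 → May 25, 1850: 19 days.
Total: 5101 days.

5101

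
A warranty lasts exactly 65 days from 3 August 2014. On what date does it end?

Aug has 31 days: +29 → Sep 1, 2014 (36 left).
Sep has 30 days: +30 → Oct 1, 2014 (6 left).
+6 → Oct 7, 2014.

October 7, 2014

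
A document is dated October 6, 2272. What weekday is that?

Sunday

Doomsday rule: the anchor day for the 2200s is Friday. For year 72: 72÷12 = 6 r 0, and 0÷4 = 0, so 6+0+0 = 6.
Friday + 6 ≡ Thursday — that's 2272's doomsday.
In October the doomsday date is Oct 10.
Oct 6 is 4 days before Oct 10; 4 mod 7 = 4, so Thursday − 4 = Sunday.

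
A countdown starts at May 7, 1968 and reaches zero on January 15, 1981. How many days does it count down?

4636

May 7, 1968 → May 7, 1969: 365 days.
May 7, 1969 → May 7, 1970: 365 days.
May 7, 1970 → May 7, 1971: 365 days.
May 7, 1971 → May 7, 1972: 366 days (Feb 29, 1972 is in that span).
May 7, 1972 → May 7, 1973: 365 days.
May 7, 1973 → May 7, 1974: 365 days.
May 7, 1974 → May 7, 1975: 365 days.
May 7, 1975 → May 7, 1976: 366 days (Feb 29, 1976 is in that span).
May 7, 1976 → May 7, 1977: 365 days.
May 7, 1977 → May 7, 1978: 365 days.
May 7, 1978 → May 7, 1979: 365 days.
May 7, 1979 → May 7, 1980: 366 days (Feb 29, 1980 is in that span).
May 7, 1980 → Jun 7, 1980: 31 days (May has 31).
Jun 7, 1980 → Jul 7, 1980: 30 days (June has 30).
Jul 7, 1980 → Aug 7, 1980: 31 days (July has 31).
Aug 7, 1980 → Sep 7, 1980: 31 days (August has 31).
Sep 7, 1980 → Oct 7, 1980: 30 days (September has 30).
Oct 7, 1980 → Nov 7, 1980: 31 days (October has 31).
Nov 7, 1980 → Dec 7, 1980: 30 days (November has 30).
Dec 7, 1980 → Jan 7, 1981: 31 days (December has 31).
Jan 7, 1981 → Jan 15, 1981: 8 days.
Total: 4636 days.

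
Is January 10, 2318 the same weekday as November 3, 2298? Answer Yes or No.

From Nov 3, 2298 to Jan 10, 2318 is 7007 days.
7007 mod 7 = 0, so they are the same weekday.
(Nov 3, 2298 is a Thursday; Jan 10, 2318 is a Thursday.)

Yes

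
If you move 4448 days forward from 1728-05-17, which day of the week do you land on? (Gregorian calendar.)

First find the weekday of May 17, 1728. Doomsday rule: the anchor day for the 1700s is Sunday. For year 28: 28÷12 = 2 r 4, and 4÷4 = 1, so 2+4+1 = 7.
Sunday + 7 ≡ Sunday — that's 1728's doomsday.
In May the doomsday date is May 9.
May 17 is 8 days after May 9; 8 mod 7 = 1, so Sunday + 1 = Monday.
4448 mod 7 = 3, so 4448 days after a Monday is Monday + 3 = Thursday.

Thursday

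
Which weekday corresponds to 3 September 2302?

Wednesday

Doomsday rule: the anchor day for the 2300s is Wednesday. For year 02: 2÷12 = 0 r 2, and 2÷4 = 0, so 0+2+0 = 2.
Wednesday + 2 ≡ Friday — that's 2302's doomsday.
In September the doomsday date is Sep 5.
Sep 3 is 2 days before Sep 5; 2 mod 7 = 2, so Friday − 2 = Wednesday.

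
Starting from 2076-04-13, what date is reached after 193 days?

Apr has 30 days: +18 → May 1, 2076 (175 left).
May has 31 days: +31 → Jun 1, 2076 (144 left).
Jun has 30 days: +30 → Jul 1, 2076 (114 left).
Jul has 31 days: +31 → Aug 1, 2076 (83 left).
Aug has 31 days: +31 → Sep 1, 2076 (52 left).
Sep has 30 days: +30 → Oct 1, 2076 (22 left).
+22 → Oct 23, 2076.

October 23, 2076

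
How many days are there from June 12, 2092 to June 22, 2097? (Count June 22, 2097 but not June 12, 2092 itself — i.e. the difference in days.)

Jun 12, 2092 → Jun 12, 2093: 365 days.
Jun 12, 2093 → Jun 12, 2094: 365 days.
Jun 12, 2094 → Jun 12, 2095: 365 days.
Jun 12, 2095 → Jun 12, 2096: 366 days (Feb 29, 2096 is in that span).
Jun 12, 2096 → Jul 12, 2096: 30 days (June has 30).
Jul 12, 2096 → Aug 12, 2096: 31 days (July has 31).
Aug 12, 2096 → Sep 12, 2096: 31 days (August has 31).
Sep 12, 2096 → Oct 12, 2096: 30 days (September has 30).
Oct 12, 2096 → Nov 12, 2096: 31 days (October has 31).
Nov 12, 2096 → Dec 12, 2096: 30 days (November has 30).
Dec 12, 2096 → Jan 12, 2097: 31 days (December has 31).
Jan 12, 2097 → Feb 12, 2097: 31 days (January has 31).
Feb 12, 2097 → Mar 12, 2097: 28 days (February has 28).
Mar 12, 2097 → Apr 12, 2097: 31 days (March has 31).
Apr 12, 2097 → May 12, 2097: 30 days (April has 30).
May 12, 2097 → Jun 12, 2097: 31 days (May has 31).
Jun 12, 2097 → Jun 22, 2097: 10 days.
Total: 1836 days.

1836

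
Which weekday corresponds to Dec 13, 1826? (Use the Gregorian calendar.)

Wednesday

Doomsday rule: the anchor day for the 1800s is Friday. For year 26: 26÷12 = 2 r 2, and 2÷4 = 0, so 2+2+0 = 4.
Friday + 4 ≡ Tuesday — that's 1826's doomsday.
In December the doomsday date is Dec 12.
Dec 13 is 1 day after Dec 12; 1 mod 7 = 1, so Tuesday + 1 = Wednesday.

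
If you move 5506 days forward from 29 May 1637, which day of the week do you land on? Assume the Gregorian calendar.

Tuesday

First find the weekday of May 29, 1637. Doomsday rule: the anchor day for the 1600s is Tuesday. For year 37: 37÷12 = 3 r 1, and 1÷4 = 0, so 3+1+0 = 4.
Tuesday + 4 ≡ Saturday — that's 1637's doomsday.
In May the doomsday date is May 9.
May 29 is 20 days after May 9; 20 mod 7 = 6, so Saturday + 6 = Friday.
5506 mod 7 = 4, so 5506 days after a Friday is Friday + 4 = Tuesday.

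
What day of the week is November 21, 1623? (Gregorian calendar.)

Doomsday rule: the anchor day for the 1600s is Tuesday. For year 23: 23÷12 = 1 r 11, and 11÷4 = 2, so 1+11+2 = 14.
Tuesday + 14 ≡ Tuesday — that's 1623's doomsday.
In November the doomsday date is Nov 7.
Nov 21 is 14 days after Nov 7; 14 mod 7 = 0, so Tuesday + 0 = Tuesday.

Tuesday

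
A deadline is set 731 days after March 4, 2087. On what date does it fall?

+366 (one year; includes Feb 29, 2088) → Mar 4, 2088 (365 left).
Mar has 31 days: +28 → Apr 1, 2088 (337 left).
Apr has 30 days: +30 → May 1, 2088 (307 left).
May has 31 days: +31 → Jun 1, 2088 (276 left).
Jun has 30 days: +30 → Jul 1, 2088 (246 left).
Jul has 31 days: +31 → Aug 1, 2088 (215 left).
Aug has 31 days: +31 → Sep 1, 2088 (184 left).
Sep has 30 days: +30 → Oct 1, 2088 (154 left).
Oct has 31 days: +31 → Nov 1, 2088 (123 left).
Nov has 30 days: +30 → Dec 1, 2088 (93 left).
Dec has 31 days: +31 → Jan 1, 2089 (62 left).
Jan has 31 days: +31 → Feb 1, 2089 (31 left).
Feb has 28 days: +28 → Mar 1, 2089 (3 left).
+3 → Mar 4, 2089.

March 4, 2089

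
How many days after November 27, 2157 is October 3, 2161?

Nov 27, 2157 → Nov 27, 2158: 365 days.
Nov 27, 2158 → Nov 27, 2159: 365 days.
Nov 27, 2159 → Nov 27, 2160: 366 days (Feb 29, 2160 is in that span).
Nov 27, 2160 → Dec 27, 2160: 30 days (November has 30).
Dec 27, 2160 → Jan 27, 2161: 31 days (December has 31).
Jan 27, 2161 → Feb 27, 2161: 31 days (January has 31).
Feb 27, 2161 → Mar 27, 2161: 28 days (February has 28).
Mar 27, 2161 → Apr 27, 2161: 31 days (March has 31).
Apr 27, 2161 → May 27, 2161: 30 days (April has 30).
May 27, 2161 → Jun 27, 2161: 31 days (May has 31).
Jun 27, 2161 → Jul 27, 2161: 30 days (June has 30).
Jul 27, 2161 → Aug 27, 2161: 31 days (July has 31).
Aug 27, 2161 → Sep 27, 2161: 31 days (August has 31).
Sep 27, 2161 → Oct 3, 2161: 6 days.
Total: 1406 days.

1406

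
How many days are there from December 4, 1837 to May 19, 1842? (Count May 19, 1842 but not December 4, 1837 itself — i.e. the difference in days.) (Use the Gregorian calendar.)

1627

Dec 4, 1837 → Dec 4, 1838: 365 days.
Dec 4, 1838 → Dec 4, 1839: 365 days.
Dec 4, 1839 → Dec 4, 1840: 366 days (Feb 29, 1840 is in that span).
Dec 4, 1840 → Dec 4, 1841: 365 days.
Dec 4, 1841 → Jan 4, 1842: 31 days (December has 31).
Jan 4, 1842 → Feb 4, 1842: 31 days (January has 31).
Feb 4, 1842 → Mar 4, 1842: 28 days (February has 28).
Mar 4, 1842 → Apr 4, 1842: 31 days (March has 31).
Apr 4, 1842 → May 4, 1842: 30 days (April has 30).
May 4, 1842 → May 19, 1842: 15 days.
Total: 1627 days.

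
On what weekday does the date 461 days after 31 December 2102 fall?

Dec 31, 2102 is a Sunday.
461 mod 7 = 6, so 461 days after a Sunday is Sunday + 6 = Saturday.

Saturday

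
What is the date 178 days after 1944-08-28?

Aug has 31 days: +4 → Sep 1, 1944 (174 left).
Sep has 30 days: +30 → Oct 1, 1944 (144 left).
Oct has 31 days: +31 → Nov 1, 1944 (113 left).
Nov has 30 days: +30 → Dec 1, 1944 (83 left).
Dec has 31 days: +31 → Jan 1, 1945 (52 left).
Jan has 31 days: +31 → Feb 1, 1945 (21 left).
+21 → Feb 22, 1945.

February 22, 1945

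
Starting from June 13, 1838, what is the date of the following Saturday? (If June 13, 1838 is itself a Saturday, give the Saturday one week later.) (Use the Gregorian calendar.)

Jun 13, 1838 is a Wednesday.
From Wednesday to the next Saturday is 3 days.
Jun 13, 1838 + 3 = Jun 16, 1838.

June 16, 1838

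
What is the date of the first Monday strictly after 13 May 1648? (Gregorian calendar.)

May 13, 1648 is a Wednesday.
From Wednesday to the next Monday is 5 days.
May 13, 1648 + 5 = May 18, 1648.

May 18, 1648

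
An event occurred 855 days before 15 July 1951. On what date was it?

March 12, 1949

−365 (one year) → Jul 15, 1950 (490 left).
−365 (one year) → Jul 15, 1949 (125 left).
−15 → Jun 30, 1949 (end of Jun, 30 days; 110 left).
−30 → May 31, 1949 (end of May, 31 days; 80 left).
−31 → Apr 30, 1949 (end of Apr, 30 days; 49 left).
−30 → Mar 31, 1949 (end of Mar, 31 days; 19 left).
−19 → Mar 12, 1949.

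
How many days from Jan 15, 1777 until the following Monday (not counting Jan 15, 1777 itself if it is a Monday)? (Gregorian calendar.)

Jan 15, 1777 is a Wednesday.
From Wednesday to the next Monday is 5 days.

5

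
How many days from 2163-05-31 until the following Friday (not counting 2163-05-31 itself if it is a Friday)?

3

May 31, 2163 is a Tuesday.
From Tuesday to the next Friday is 3 days.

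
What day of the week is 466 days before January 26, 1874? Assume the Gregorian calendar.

First find the weekday of Jan 26, 1874. Doomsday rule: the anchor day for the 1800s is Friday. For year 74: 74÷12 = 6 r 2, and 2÷4 = 0, so 6+2+0 = 8.
Friday + 8 ≡ Saturday — that's 1874's doomsday.
In January the doomsday date is Jan 3 (1874 is not a leap year).
Jan 26 is 23 days after Jan 3; 23 mod 7 = 2, so Saturday + 2 = Monday.
466 mod 7 = 4, so 466 days before a Monday is Monday − 4 = Thursday.

Thursday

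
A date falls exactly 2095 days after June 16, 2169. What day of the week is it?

Sunday

Jun 16, 2169 is a Friday.
2095 mod 7 = 2, so 2095 days after a Friday is Friday + 2 = Sunday.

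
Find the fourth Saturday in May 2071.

May 23, 2071

May 1, 2071 is a Friday.
The first Saturday is therefore May 2 (1 days later).
The fourth Saturday is 2 + 3×7 = May 23.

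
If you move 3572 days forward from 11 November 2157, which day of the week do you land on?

Sunday

Nov 11, 2157 is a Friday.
3572 mod 7 = 2, so 3572 days after a Friday is Friday + 2 = Sunday.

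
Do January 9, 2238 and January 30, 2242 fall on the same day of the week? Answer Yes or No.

From Jan 9, 2238 to Jan 30, 2242 is 1482 days.
1482 mod 7 = 5, so they are different weekdays.
(Jan 9, 2238 is a Tuesday; Jan 30, 2242 is a Sunday.)

No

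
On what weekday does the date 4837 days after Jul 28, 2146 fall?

Jul 28, 2146 is a Thursday.
4837 mod 7 = 0, so 4837 days after a Thursday is Thursday + 0 = Thursday.

Thursday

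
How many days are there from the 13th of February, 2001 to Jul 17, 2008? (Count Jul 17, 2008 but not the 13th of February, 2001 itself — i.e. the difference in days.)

Feb 13, 2001 → Feb 13, 2002: 365 days.
Feb 13, 2002 → Feb 13, 2003: 365 days.
Feb 13, 2003 → Feb 13, 2004: 365 days.
Feb 13, 2004 → Feb 13, 2005: 366 days (Feb 29, 2004 is in that span).
Feb 13, 2005 → Feb 13, 2006: 365 days.
Feb 13, 2006 → Feb 13, 2007: 365 days.
Feb 13, 2007 → Feb 13, 2008: 365 days.
Feb 13, 2008 → Mar 13, 2008: 29 days (February has 29).
Mar 13, 2008 → Apr 13, 2008: 31 days (March has 31).
Apr 13, 2008 → May 13, 2008: 30 days (April has 30).
May 13, 2008 → Jun 13, 2008: 31 days (May has 31).
Jun 13, 2008 → Jul 13, 2008: 30 days (June has 30).
Jul 13, 2008 → Jul 17, 2008: 4 days.
Total: 2711 days.

2711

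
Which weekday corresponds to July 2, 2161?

Thursday

Doomsday rule: the anchor day for the 2100s is Sunday. For year 61: 61÷12 = 5 r 1, and 1÷4 = 0, so 5+1+0 = 6.
Sunday + 6 ≡ Saturday — that's 2161's doomsday.
In July the doomsday date is Jul 11.
Jul 2 is 9 days before Jul 11; 9 mod 7 = 2, so Saturday − 2 = Thursday.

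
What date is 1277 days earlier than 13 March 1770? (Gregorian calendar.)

−365 (one year) → Mar 13, 1769 (912 left).
−365 (one year) → Mar 13, 1768 (547 left).
−366 (one year; includes Feb 29, 1768) → Mar 13, 1767 (181 left).
−13 → Feb 28, 1767 (end of Feb, 28 days; 168 left).
−28 → Jan 31, 1767 (end of Jan, 31 days; 140 left).
−31 → Dec 31, 1766 (end of Dec, 31 days; 109 left).
−31 → Nov 30, 1766 (end of Nov, 30 days; 78 left).
−30 → Oct 31, 1766 (end of Oct, 31 days; 48 left).
−31 → Sep 30, 1766 (end of Sep, 30 days; 17 left).
−17 → Sep 13, 1766.

September 13, 1766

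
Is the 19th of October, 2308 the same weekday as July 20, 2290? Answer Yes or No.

No

From Jul 20, 2290 to Oct 19, 2308 is 6665 days.
6665 mod 7 = 1, so they are different weekdays.
(Jul 20, 2290 is a Sunday; Oct 19, 2308 is a Monday.)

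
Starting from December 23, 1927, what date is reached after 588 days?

August 2, 1929

+366 (one year; includes Feb 29, 1928) → Dec 23, 1928 (222 left).
Dec has 31 days: +9 → Jan 1, 1929 (213 left).
Jan has 31 days: +31 → Feb 1, 1929 (182 left).
Feb has 28 days: +28 → Mar 1, 1929 (154 left).
Mar has 31 days: +31 → Apr 1, 1929 (123 left).
Apr has 30 days: +30 → May 1, 1929 (93 left).
May has 31 days: +31 → Jun 1, 1929 (62 left).
Jun has 30 days: +30 → Jul 1, 1929 (32 left).
Jul has 31 days: +31 → Aug 1, 1929 (1 left).
+1 → Aug 2, 1929.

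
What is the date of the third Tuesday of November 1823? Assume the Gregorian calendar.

November 1, 1823 is a Saturday.
The first Tuesday is therefore November 4 (3 days later).
The third Tuesday is 4 + 2×7 = November 18.

November 18, 1823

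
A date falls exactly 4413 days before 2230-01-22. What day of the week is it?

Tuesday

Jan 22, 2230 is a Friday.
4413 mod 7 = 3, so 4413 days before a Friday is Friday − 3 = Tuesday.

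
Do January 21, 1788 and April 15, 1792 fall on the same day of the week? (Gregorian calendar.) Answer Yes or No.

From Jan 21, 1788 to Apr 15, 1792 is 1546 days.
1546 mod 7 = 6, so they are different weekdays.
(Jan 21, 1788 is a Monday; Apr 15, 1792 is a Sunday.)

No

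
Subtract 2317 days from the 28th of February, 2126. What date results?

−365 (one year) → Feb 28, 2125 (1952 left).
−366 (one year; includes Feb 29, 2124) → Feb 28, 2124 (1586 left).
−365 (one year) → Feb 28, 2123 (1221 left).
−365 (one year) → Feb 28, 2122 (856 left).
−365 (one year) → Feb 28, 2121 (491 left).
−366 (one year; includes Feb 29, 2120) → Feb 28, 2120 (125 left).
−28 → Jan 31, 2120 (end of Jan, 31 days; 97 left).
−31 → Dec 31, 2119 (end of Dec, 31 days; 66 left).
−31 → Nov 30, 2119 (end of Nov, 30 days; 35 left).
−30 → Oct 31, 2119 (end of Oct, 31 days; 5 left).
−5 → Oct 26, 2119.

October 26, 2119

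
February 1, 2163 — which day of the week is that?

Tuesday

Doomsday rule: the anchor day for the 2100s is Sunday. For year 63: 63÷12 = 5 r 3, and 3÷4 = 0, so 5+3+0 = 8.
Sunday + 8 ≡ Monday — that's 2163's doomsday.
In February the doomsday date is Feb 28 (2163 is not a leap year).
Feb 1 is 27 days before Feb 28; 27 mod 7 = 6, so Monday − 6 = Tuesday.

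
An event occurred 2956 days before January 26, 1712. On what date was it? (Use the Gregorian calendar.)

December 23, 1703

−365 (one year) → Jan 26, 1711 (2591 left).
−365 (one year) → Jan 26, 1710 (2226 left).
−365 (one year) → Jan 26, 1709 (1861 left).
−366 (one year; includes Feb 29, 1708) → Jan 26, 1708 (1495 left).
−365 (one year) → Jan 26, 1707 (1130 left).
−365 (one year) → Jan 26, 1706 (765 left).
−365 (one year) → Jan 26, 1705 (400 left).
−26 → Dec 31, 1704 (end of Dec, 31 days; 374 left).
−31 → Nov 30, 1704 (end of Nov, 30 days; 343 left).
−30 → Oct 31, 1704 (end of Oct, 31 days; 313 left).
−31 → Sep 30, 1704 (end of Sep, 30 days; 282 left).
−30 → Aug 31, 1704 (end of Aug, 31 days; 252 left).
−31 → Jul 31, 1704 (end of Jul, 31 days; 221 left).
−31 → Jun 30, 1704 (end of Jun, 30 days; 190 left).
−30 → May 31, 1704 (end of May, 31 days; 160 left).
−31 → Apr 30, 1704 (end of Apr, 30 days; 129 left).
−30 → Mar 31, 1704 (end of Mar, 31 days; 99 left).
−31 → Feb 29, 1704 (end of Feb, 29 days; 68 left).
−29 → Jan 31, 1704 (end of Jan, 31 days; 39 left).
−31 → Dec 31, 1703 (end of Dec, 31 days; 8 left).
−8 → Dec 23, 1703.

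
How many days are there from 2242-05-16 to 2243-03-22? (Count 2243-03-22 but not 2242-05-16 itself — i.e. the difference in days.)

May 16, 2242 → Jun 16, 2242: 31 days (May has 31).
Jun 16, 2242 → Jul 16, 2242: 30 days (June has 30).
Jul 16, 2242 → Aug 16, 2242: 31 days (July has 31).
Aug 16, 2242 → Sep 16, 2242: 31 days (August has 31).
Sep 16, 2242 → Oct 16, 2242: 30 days (September has 30).
Oct 16, 2242 → Nov 16, 2242: 31 days (October has 31).
Nov 16, 2242 → Dec 16, 2242: 30 days (November has 30).
Dec 16, 2242 → Jan 16, 2243: 31 days (December has 31).
Jan 16, 2243 → Feb 16, 2243: 31 days (January has 31).
Feb 16, 2243 → Mar 16, 2243: 28 days (February has 28).
Mar 16, 2243 → Mar 22, 2243: 6 days.
Total: 310 days.

310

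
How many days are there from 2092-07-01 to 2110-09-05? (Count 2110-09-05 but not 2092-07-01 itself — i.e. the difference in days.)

Jul 1, 2092 → Jul 1, 2093: 365 days.
Jul 1, 2093 → Jul 1, 2094: 365 days.
Jul 1, 2094 → Jul 1, 2095: 365 days.
Jul 1, 2095 → Jul 1, 2096: 366 days (Feb 29, 2096 is in that span).
Jul 1, 2096 → Jul 1, 2097: 365 days.
Jul 1, 2097 → Jul 1, 2098: 365 days.
Jul 1, 2098 → Jul 1, 2099: 365 days.
Jul 1, 2099 → Jul 1, 2100: 365 days.
Jul 1, 2100 → Jul 1, 2101: 365 days.
Jul 1, 2101 → Jul 1, 2102: 365 days.
Jul 1, 2102 → Jul 1, 2103: 365 days.
Jul 1, 2103 → Jul 1, 2104: 366 days (Feb 29, 2104 is in that span).
Jul 1, 2104 → Jul 1, 2105: 365 days.
Jul 1, 2105 → Jul 1, 2106: 365 days.
Jul 1, 2106 → Jul 1, 2107: 365 days.
Jul 1, 2107 → Jul 1, 2108: 366 days (Feb 29, 2108 is in that span).
Jul 1, 2108 → Jul 1, 2109: 365 days.
Jul 1, 2109 → Jul 1, 2110: 365 days.
Jul 1, 2110 → Aug 1, 2110: 31 days (July has 31).
Aug 1, 2110 → Sep 1, 2110: 31 days (August has 31).
Sep 1, 2110 → Sep 5, 2110: 4 days.
Total: 6639 days.

6639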